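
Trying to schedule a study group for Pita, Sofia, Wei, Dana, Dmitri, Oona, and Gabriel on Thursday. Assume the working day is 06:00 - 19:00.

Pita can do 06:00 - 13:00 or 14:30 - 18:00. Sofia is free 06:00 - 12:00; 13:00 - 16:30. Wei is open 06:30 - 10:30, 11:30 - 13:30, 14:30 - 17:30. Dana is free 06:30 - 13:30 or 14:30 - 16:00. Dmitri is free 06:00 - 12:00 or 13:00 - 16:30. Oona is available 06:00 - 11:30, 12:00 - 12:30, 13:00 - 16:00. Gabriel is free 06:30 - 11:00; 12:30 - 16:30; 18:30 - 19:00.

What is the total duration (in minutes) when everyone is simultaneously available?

Pita ∩ Sofia: 06:00-12:00, 14:30-16:30.
Pita ∩ Sofia ∩ Wei: 06:30-10:30, 11:30-12:00, 14:30-16:30.
Pita ∩ Sofia ∩ Wei ∩ Dana: 06:30-10:30, 11:30-12:00, 14:30-16:00.
Pita ∩ Sofia ∩ Wei ∩ Dana ∩ Dmitri: 06:30-10:30, 11:30-12:00, 14:30-16:00.
Pita ∩ Sofia ∩ Wei ∩ Dana ∩ Dmitri ∩ Oona: 06:30-10:30, 14:30-16:00.
Pita ∩ Sofia ∩ Wei ∩ Dana ∩ Dmitri ∩ Oona ∩ Gabriel: 06:30-10:30, 14:30-16:00.
Summing the common windows: 240 + 90 = 330 minutes.

330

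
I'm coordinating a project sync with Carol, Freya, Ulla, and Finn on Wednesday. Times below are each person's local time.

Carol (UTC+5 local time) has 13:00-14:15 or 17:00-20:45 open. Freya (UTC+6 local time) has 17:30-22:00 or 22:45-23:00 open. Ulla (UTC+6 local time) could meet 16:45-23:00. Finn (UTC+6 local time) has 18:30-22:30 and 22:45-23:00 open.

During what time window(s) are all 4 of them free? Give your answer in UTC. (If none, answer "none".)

12:30-15:45

Carol in UTC: 08:00-09:15, 12:00-15:45 (subtract 5h to convert from UTC+5).
Freya in UTC: 11:30-16:00, 16:45-17:00 (subtract 6h to convert from UTC+6).
Ulla in UTC: 10:45-17:00 (subtract 6h to convert from UTC+6).
Finn in UTC: 12:30-16:30, 16:45-17:00 (subtract 6h to convert from UTC+6).
Carol ∩ Freya: 12:00-15:45.
Carol ∩ Freya ∩ Ulla: 12:00-15:45.
Carol ∩ Freya ∩ Ulla ∩ Finn: 12:30-15:45.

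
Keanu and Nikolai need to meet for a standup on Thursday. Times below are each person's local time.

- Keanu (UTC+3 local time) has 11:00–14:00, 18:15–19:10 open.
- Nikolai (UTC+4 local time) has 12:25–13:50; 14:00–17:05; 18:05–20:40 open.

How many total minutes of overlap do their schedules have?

200

Keanu in UTC: 08:00-11:00, 15:15-16:10 (subtract 3h to convert from UTC+3).
Nikolai in UTC: 08:25-09:50, 10:00-13:05, 14:05-16:40 (subtract 4h to convert from UTC+4).
Keanu ∩ Nikolai: 08:25-09:50, 10:00-11:00, 15:15-16:10.
Summing the common windows: 85 + 60 + 55 = 200 minutes.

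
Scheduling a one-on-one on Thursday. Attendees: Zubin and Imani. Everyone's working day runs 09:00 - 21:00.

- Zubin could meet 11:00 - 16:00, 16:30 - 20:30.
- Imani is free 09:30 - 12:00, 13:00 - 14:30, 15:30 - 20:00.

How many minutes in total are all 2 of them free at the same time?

390

Zubin ∩ Imani: 11:00-12:00, 13:00-14:30, 15:30-16:00, 16:30-20:00.
So the common availability across everyone is 11:00-12:00, 13:00-14:30, 15:30-16:00, 16:30-20:00.
Summing the common windows: 60 + 90 + 30 + 210 = 390 minutes.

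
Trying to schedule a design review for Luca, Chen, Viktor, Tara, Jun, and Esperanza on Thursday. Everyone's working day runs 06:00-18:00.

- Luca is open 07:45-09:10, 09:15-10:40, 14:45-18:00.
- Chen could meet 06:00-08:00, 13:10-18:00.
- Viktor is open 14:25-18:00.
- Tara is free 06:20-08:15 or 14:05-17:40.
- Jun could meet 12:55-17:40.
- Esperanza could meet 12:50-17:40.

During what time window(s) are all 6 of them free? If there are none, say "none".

14:45-17:40

Luca ∩ Chen: 07:45-08:00, 14:45-18:00.
Luca ∩ Chen ∩ Viktor: 14:45-18:00.
Luca ∩ Chen ∩ Viktor ∩ Tara: 14:45-17:40.
Luca ∩ Chen ∩ Viktor ∩ Tara ∩ Jun: 14:45-17:40.
Luca ∩ Chen ∩ Viktor ∩ Tara ∩ Jun ∩ Esperanza: 14:45-17:40.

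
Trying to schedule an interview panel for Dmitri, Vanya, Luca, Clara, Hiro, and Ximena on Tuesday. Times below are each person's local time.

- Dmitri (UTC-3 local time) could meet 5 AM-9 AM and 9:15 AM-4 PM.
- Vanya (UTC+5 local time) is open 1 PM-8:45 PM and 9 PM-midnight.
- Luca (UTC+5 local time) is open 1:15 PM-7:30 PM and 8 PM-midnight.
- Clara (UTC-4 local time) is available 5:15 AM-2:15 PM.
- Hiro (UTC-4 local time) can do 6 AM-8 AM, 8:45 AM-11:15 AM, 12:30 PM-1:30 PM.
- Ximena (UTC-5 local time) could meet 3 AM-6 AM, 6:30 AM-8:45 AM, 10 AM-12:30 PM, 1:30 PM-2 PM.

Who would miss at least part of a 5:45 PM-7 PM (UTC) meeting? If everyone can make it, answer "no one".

Dmitri in UTC: 08:00-12:00, 12:15-19:00 (add 3h to convert from UTC-3).
Vanya in UTC: 08:00-15:45, 16:00-19:00 (subtract 5h to convert from UTC+5).
Luca in UTC: 08:15-14:30, 15:00-19:00 (subtract 5h to convert from UTC+5).
Clara in UTC: 09:15-18:15 (add 4h to convert from UTC-4).
Hiro in UTC: 10:00-12:00, 12:45-15:15, 16:30-17:30 (add 4h to convert from UTC-4).
Ximena in UTC: 08:00-11:00, 11:30-13:45, 15:00-17:30, 18:30-19:00 (add 5h to convert from UTC-5).
Dmitri: free for 17:45-19:00. Vanya: free for 17:45-19:00. Luca: free for 17:45-19:00. Clara: not fully free for 17:45-19:00. Hiro: not fully free for 17:45-19:00. Ximena: not fully free for 17:45-19:00.

Clara, Hiro, Ximena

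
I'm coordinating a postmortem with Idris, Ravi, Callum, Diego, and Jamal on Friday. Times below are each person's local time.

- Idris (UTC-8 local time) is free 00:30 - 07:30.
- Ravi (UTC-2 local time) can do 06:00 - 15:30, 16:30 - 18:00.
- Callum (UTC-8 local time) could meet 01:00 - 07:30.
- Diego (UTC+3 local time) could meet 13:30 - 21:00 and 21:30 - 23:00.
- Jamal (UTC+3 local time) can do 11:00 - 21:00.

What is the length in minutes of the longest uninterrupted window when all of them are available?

300

Idris in UTC: 08:30-15:30 (add 8h to convert from UTC-8).
Ravi in UTC: 08:00-17:30, 18:30-20:00 (add 2h to convert from UTC-2).
Callum in UTC: 09:00-15:30 (add 8h to convert from UTC-8).
Diego in UTC: 10:30-18:00, 18:30-20:00 (subtract 3h to convert from UTC+3).
Jamal in UTC: 08:00-18:00 (subtract 3h to convert from UTC+3).
Idris ∩ Ravi: 08:30-15:30.
Idris ∩ Ravi ∩ Callum: 09:00-15:30.
Idris ∩ Ravi ∩ Callum ∩ Diego: 10:30-15:30.
Idris ∩ Ravi ∩ Callum ∩ Diego ∩ Jamal: 10:30-15:30.
The longest is 10:30-15:30 at 300 minutes.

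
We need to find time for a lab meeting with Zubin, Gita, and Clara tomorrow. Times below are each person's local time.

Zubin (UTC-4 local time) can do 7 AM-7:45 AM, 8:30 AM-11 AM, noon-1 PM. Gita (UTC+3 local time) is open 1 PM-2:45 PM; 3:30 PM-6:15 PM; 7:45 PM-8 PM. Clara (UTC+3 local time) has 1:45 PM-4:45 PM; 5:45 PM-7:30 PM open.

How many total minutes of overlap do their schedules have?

135

Zubin in UTC: 11:00-11:45, 12:30-15:00, 16:00-17:00 (add 4h to convert from UTC-4).
Gita in UTC: 10:00-11:45, 12:30-15:15, 16:45-17:00 (subtract 3h to convert from UTC+3).
Clara in UTC: 10:45-13:45, 14:45-16:30 (subtract 3h to convert from UTC+3).
Zubin ∩ Gita: 11:00-11:45, 12:30-15:00, 16:45-17:00.
Zubin ∩ Gita ∩ Clara: 11:00-11:45, 12:30-13:45, 14:45-15:00.
Summing the common windows: 45 + 75 + 15 = 135 minutes.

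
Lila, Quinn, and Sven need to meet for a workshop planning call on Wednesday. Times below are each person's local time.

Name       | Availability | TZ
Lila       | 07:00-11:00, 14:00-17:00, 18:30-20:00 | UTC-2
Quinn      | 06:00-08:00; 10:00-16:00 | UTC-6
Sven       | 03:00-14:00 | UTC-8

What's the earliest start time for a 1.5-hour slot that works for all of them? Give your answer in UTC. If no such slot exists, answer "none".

16:00

Lila in UTC: 09:00-13:00, 16:00-19:00, 20:30-22:00 (add 2h to convert from UTC-2).
Quinn in UTC: 12:00-14:00, 16:00-22:00 (add 6h to convert from UTC-6).
Sven in UTC: 11:00-22:00 (add 8h to convert from UTC-8).
Lila ∩ Quinn: 12:00-13:00, 16:00-19:00, 20:30-22:00.
Lila ∩ Quinn ∩ Sven: 12:00-13:00, 16:00-19:00, 20:30-22:00.
The first common window of at least 90 minutes is 16:00-19:00, so the earliest start is 16:00.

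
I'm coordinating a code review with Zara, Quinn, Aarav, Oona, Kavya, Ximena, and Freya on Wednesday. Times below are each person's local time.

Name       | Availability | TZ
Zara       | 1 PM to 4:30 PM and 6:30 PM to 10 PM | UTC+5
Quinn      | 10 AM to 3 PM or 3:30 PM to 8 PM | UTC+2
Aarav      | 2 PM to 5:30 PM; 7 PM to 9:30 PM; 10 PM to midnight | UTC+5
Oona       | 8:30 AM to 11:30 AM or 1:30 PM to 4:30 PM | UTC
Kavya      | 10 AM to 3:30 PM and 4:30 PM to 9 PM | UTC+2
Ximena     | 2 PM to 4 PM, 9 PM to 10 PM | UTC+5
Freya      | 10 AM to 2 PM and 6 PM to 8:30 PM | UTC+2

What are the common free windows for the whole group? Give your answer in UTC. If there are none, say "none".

Zara in UTC: 08:00-11:30, 13:30-17:00 (subtract 5h to convert from UTC+5).
Quinn in UTC: 08:00-13:00, 13:30-18:00 (subtract 2h to convert from UTC+2).
Aarav in UTC: 09:00-12:30, 14:00-16:30, 17:00-19:00 (subtract 5h to convert from UTC+5).
Oona in UTC: 08:30-11:30, 13:30-16:30.
Kavya in UTC: 08:00-13:30, 14:30-19:00 (subtract 2h to convert from UTC+2).
Ximena in UTC: 09:00-11:00, 16:00-17:00 (subtract 5h to convert from UTC+5).
Freya in UTC: 08:00-12:00, 16:00-18:30 (subtract 2h to convert from UTC+2).
Zara ∩ Quinn: 08:00-11:30, 13:30-17:00.
Zara ∩ Quinn ∩ Aarav: 09:00-11:30, 14:00-16:30.
Zara ∩ Quinn ∩ Aarav ∩ Oona: 09:00-11:30, 14:00-16:30.
Zara ∩ Quinn ∩ Aarav ∩ Oona ∩ Kavya: 09:00-11:30, 14:30-16:30.
Zara ∩ Quinn ∩ Aarav ∩ Oona ∩ Kavya ∩ Ximena: 09:00-11:00, 16:00-16:30.
Zara ∩ Quinn ∩ Aarav ∩ Oona ∩ Kavya ∩ Ximena ∩ Freya: 09:00-11:00, 16:00-16:30.

09:00-11:00, 16:00-16:30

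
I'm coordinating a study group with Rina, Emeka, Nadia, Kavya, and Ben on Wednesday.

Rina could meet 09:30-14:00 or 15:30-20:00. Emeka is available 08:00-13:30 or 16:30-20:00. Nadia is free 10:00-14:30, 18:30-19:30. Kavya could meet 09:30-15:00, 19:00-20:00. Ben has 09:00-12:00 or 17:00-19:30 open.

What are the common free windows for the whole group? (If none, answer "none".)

10:00-12:00, 19:00-19:30

Rina ∩ Emeka: 09:30-13:30, 16:30-20:00.
Rina ∩ Emeka ∩ Nadia: 10:00-13:30, 18:30-19:30.
Rina ∩ Emeka ∩ Nadia ∩ Kavya: 10:00-13:30, 19:00-19:30.
Rina ∩ Emeka ∩ Nadia ∩ Kavya ∩ Ben: 10:00-12:00, 19:00-19:30.
So the common availability across everyone is 10:00-12:00, 19:00-19:30.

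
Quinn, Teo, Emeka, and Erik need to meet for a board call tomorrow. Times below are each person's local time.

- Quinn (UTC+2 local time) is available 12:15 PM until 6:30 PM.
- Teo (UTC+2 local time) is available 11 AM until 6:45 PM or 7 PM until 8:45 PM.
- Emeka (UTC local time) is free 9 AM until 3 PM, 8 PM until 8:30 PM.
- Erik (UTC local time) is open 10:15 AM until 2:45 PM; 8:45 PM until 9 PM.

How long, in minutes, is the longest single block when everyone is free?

Quinn in UTC: 10:15-16:30 (subtract 2h to convert from UTC+2).
Teo in UTC: 09:00-16:45, 17:00-18:45 (subtract 2h to convert from UTC+2).
Emeka in UTC: 09:00-15:00, 20:00-20:30.
Erik in UTC: 10:15-14:45, 20:45-21:00.
Quinn ∩ Teo: 10:15-16:30.
Quinn ∩ Teo ∩ Emeka: 10:15-15:00.
Quinn ∩ Teo ∩ Emeka ∩ Erik: 10:15-14:45.
So the common availability across everyone is 10:15-14:45.
The longest is 10:15-14:45 at 270 minutes.

270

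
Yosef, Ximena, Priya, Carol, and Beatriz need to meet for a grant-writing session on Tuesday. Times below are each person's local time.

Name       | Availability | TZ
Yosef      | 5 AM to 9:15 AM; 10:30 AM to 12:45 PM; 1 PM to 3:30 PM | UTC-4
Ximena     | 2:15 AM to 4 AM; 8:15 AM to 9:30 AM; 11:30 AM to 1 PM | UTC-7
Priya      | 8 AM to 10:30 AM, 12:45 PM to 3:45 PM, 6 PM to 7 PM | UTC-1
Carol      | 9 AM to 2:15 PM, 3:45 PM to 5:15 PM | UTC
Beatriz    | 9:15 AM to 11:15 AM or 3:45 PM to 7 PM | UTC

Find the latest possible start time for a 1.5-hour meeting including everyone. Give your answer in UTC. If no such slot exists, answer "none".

09:30

Yosef in UTC: 09:00-13:15, 14:30-16:45, 17:00-19:30 (add 4h to convert from UTC-4).
Ximena in UTC: 09:15-11:00, 15:15-16:30, 18:30-20:00 (add 7h to convert from UTC-7).
Priya in UTC: 09:00-11:30, 13:45-16:45, 19:00-20:00 (add 1h to convert from UTC-1).
Carol in UTC: 09:00-14:15, 15:45-17:15.
Beatriz in UTC: 09:15-11:15, 15:45-19:00.
Yosef ∩ Ximena: 09:15-11:00, 15:15-16:30, 18:30-19:30.
Yosef ∩ Ximena ∩ Priya: 09:15-11:00, 15:15-16:30, 19:00-19:30.
Yosef ∩ Ximena ∩ Priya ∩ Carol: 09:15-11:00, 15:45-16:30.
Yosef ∩ Ximena ∩ Priya ∩ Carol ∩ Beatriz: 09:15-11:00, 15:45-16:30.
So the common availability across everyone is 09:15-11:00, 15:45-16:30.
The last common window of at least 90 minutes is 09:15-11:00; a 90-minute meeting can start as late as 09:30 and still end by 11:00.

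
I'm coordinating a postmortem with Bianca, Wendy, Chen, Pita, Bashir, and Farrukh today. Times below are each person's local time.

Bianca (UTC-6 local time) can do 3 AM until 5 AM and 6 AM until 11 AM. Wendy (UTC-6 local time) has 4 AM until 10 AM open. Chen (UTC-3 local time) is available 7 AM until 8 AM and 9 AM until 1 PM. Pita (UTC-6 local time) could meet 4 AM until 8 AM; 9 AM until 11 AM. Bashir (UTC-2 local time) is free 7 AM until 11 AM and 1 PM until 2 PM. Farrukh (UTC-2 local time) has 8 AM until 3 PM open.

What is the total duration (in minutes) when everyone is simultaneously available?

Bianca in UTC: 09:00-11:00, 12:00-17:00 (add 6h to convert from UTC-6).
Wendy in UTC: 10:00-16:00 (add 6h to convert from UTC-6).
Chen in UTC: 10:00-11:00, 12:00-16:00 (add 3h to convert from UTC-3).
Pita in UTC: 10:00-14:00, 15:00-17:00 (add 6h to convert from UTC-6).
Bashir in UTC: 09:00-13:00, 15:00-16:00 (add 2h to convert from UTC-2).
Farrukh in UTC: 10:00-17:00 (add 2h to convert from UTC-2).
Bianca ∩ Wendy: 10:00-11:00, 12:00-16:00.
Bianca ∩ Wendy ∩ Chen: 10:00-11:00, 12:00-16:00.
Bianca ∩ Wendy ∩ Chen ∩ Pita: 10:00-11:00, 12:00-14:00, 15:00-16:00.
Bianca ∩ Wendy ∩ Chen ∩ Pita ∩ Bashir: 10:00-11:00, 12:00-13:00, 15:00-16:00.
Bianca ∩ Wendy ∩ Chen ∩ Pita ∩ Bashir ∩ Farrukh: 10:00-11:00, 12:00-13:00, 15:00-16:00.
Summing the common windows: 60 + 60 + 60 = 180 minutes.

180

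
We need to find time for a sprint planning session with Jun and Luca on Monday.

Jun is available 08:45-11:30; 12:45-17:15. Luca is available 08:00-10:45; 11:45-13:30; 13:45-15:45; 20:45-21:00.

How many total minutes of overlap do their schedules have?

Jun ∩ Luca: 08:45-10:45, 12:45-13:30, 13:45-15:45.
Those are the intersection windows.
Summing the common windows: 120 + 45 + 120 = 285 minutes.

285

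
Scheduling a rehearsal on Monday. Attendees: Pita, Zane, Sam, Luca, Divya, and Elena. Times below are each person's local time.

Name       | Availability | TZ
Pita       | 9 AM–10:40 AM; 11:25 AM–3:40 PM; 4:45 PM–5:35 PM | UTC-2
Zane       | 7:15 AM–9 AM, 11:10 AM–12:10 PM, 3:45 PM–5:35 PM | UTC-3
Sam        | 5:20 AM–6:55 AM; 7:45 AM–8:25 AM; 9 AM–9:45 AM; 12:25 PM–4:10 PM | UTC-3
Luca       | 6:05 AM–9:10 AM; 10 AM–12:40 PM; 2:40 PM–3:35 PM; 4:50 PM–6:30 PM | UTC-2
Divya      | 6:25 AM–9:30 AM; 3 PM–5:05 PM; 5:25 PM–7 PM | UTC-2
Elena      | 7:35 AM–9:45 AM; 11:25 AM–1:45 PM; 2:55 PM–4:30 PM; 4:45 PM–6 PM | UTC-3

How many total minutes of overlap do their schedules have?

Pita in UTC: 11:00-12:40, 13:25-17:40, 18:45-19:35 (add 2h to convert from UTC-2).
Zane in UTC: 10:15-12:00, 14:10-15:10, 18:45-20:35 (add 3h to convert from UTC-3).
Sam in UTC: 08:20-09:55, 10:45-11:25, 12:00-12:45, 15:25-19:10 (add 3h to convert from UTC-3).
Luca in UTC: 08:05-11:10, 12:00-14:40, 16:40-17:35, 18:50-20:30 (add 2h to convert from UTC-2).
Divya in UTC: 08:25-11:30, 17:00-19:05, 19:25-21:00 (add 2h to convert from UTC-2).
Elena in UTC: 10:35-12:45, 14:25-16:45, 17:55-19:30, 19:45-21:00 (add 3h to convert from UTC-3).
Pita ∩ Zane: 11:00-12:00, 14:10-15:10, 18:45-19:35.
Pita ∩ Zane ∩ Sam: 11:00-11:25, 18:45-19:10.
Pita ∩ Zane ∩ Sam ∩ Luca: 11:00-11:10, 18:50-19:10.
Pita ∩ Zane ∩ Sam ∩ Luca ∩ Divya: 11:00-11:10, 18:50-19:05.
Pita ∩ Zane ∩ Sam ∩ Luca ∩ Divya ∩ Elena: 11:00-11:10, 18:50-19:05.
Summing the common windows: 10 + 15 = 25 minutes.

25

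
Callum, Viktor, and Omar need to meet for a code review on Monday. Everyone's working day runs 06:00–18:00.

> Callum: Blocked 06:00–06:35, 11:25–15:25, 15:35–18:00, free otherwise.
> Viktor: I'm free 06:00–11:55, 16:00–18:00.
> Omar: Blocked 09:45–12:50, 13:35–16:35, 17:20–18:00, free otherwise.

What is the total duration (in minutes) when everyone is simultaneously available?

190

Callum free: 06:35-11:25, 15:25-15:35 (invert busy blocks within the working day).
Viktor free: 06:00-11:55, 16:00-18:00.
Omar free: 06:00-09:45, 12:50-13:35, 16:35-17:20 (invert busy blocks within the working day).
Callum ∩ Viktor: 06:35-11:25.
Callum ∩ Viktor ∩ Omar: 06:35-09:45.
So the common availability across everyone is 06:35-09:45.
That's a single block of 190 minutes.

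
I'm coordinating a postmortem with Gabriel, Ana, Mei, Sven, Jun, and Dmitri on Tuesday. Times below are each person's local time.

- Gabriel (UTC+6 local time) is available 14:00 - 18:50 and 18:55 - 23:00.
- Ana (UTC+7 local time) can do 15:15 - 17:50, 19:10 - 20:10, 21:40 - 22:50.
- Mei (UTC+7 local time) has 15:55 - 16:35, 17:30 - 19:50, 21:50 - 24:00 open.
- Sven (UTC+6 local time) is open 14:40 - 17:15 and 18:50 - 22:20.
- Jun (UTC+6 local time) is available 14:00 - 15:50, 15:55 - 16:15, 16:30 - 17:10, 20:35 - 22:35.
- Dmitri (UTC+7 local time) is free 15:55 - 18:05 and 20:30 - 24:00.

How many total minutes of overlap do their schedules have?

Gabriel in UTC: 08:00-12:50, 12:55-17:00 (subtract 6h to convert from UTC+6).
Ana in UTC: 08:15-10:50, 12:10-13:10, 14:40-15:50 (subtract 7h to convert from UTC+7).
Mei in UTC: 08:55-09:35, 10:30-12:50, 14:50-17:00 (subtract 7h to convert from UTC+7).
Sven in UTC: 08:40-11:15, 12:50-16:20 (subtract 6h to convert from UTC+6).
Jun in UTC: 08:00-09:50, 09:55-10:15, 10:30-11:10, 14:35-16:35 (subtract 6h to convert from UTC+6).
Dmitri in UTC: 08:55-11:05, 13:30-17:00 (subtract 7h to convert from UTC+7).
Gabriel ∩ Ana: 08:15-10:50, 12:10-12:50, 12:55-13:10, 14:40-15:50.
Gabriel ∩ Ana ∩ Mei: 08:55-09:35, 10:30-10:50, 12:10-12:50, 14:50-15:50.
Gabriel ∩ Ana ∩ Mei ∩ Sven: 08:55-09:35, 10:30-10:50, 14:50-15:50.
Gabriel ∩ Ana ∩ Mei ∩ Sven ∩ Jun: 08:55-09:35, 10:30-10:50, 14:50-15:50.
Gabriel ∩ Ana ∩ Mei ∩ Sven ∩ Jun ∩ Dmitri: 08:55-09:35, 10:30-10:50, 14:50-15:50.
Those are the intersection windows.
Summing the common windows: 40 + 20 + 60 = 120 minutes.

120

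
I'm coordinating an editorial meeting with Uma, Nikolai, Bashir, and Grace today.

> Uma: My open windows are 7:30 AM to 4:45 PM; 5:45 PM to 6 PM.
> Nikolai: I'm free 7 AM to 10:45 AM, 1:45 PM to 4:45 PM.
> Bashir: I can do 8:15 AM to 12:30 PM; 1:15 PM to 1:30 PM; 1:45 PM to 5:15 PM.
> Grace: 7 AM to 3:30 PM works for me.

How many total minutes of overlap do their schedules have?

255

Uma ∩ Nikolai: 07:30-10:45, 13:45-16:45.
Uma ∩ Nikolai ∩ Bashir: 08:15-10:45, 13:45-16:45.
Uma ∩ Nikolai ∩ Bashir ∩ Grace: 08:15-10:45, 13:45-15:30.
Summing the common windows: 150 + 105 = 255 minutes.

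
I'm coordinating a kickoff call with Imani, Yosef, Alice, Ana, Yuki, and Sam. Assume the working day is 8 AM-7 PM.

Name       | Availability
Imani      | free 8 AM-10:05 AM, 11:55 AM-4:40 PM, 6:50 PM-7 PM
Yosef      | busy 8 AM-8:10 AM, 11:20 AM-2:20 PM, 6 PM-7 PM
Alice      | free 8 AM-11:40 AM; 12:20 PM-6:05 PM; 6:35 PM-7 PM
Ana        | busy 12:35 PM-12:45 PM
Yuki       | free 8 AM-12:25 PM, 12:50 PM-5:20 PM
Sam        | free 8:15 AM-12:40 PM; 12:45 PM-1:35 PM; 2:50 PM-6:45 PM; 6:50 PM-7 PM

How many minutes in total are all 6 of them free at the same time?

220

Imani free: 08:00-10:05, 11:55-16:40, 18:50-19:00.
Yosef free: 08:10-11:20, 14:20-18:00 (invert busy blocks within the working day).
Alice free: 08:00-11:40, 12:20-18:05, 18:35-19:00.
Ana free: 08:00-12:35, 12:45-19:00 (invert busy blocks within the working day).
Yuki free: 08:00-12:25, 12:50-17:20.
Sam free: 08:15-12:40, 12:45-13:35, 14:50-18:45, 18:50-19:00.
Imani ∩ Yosef: 08:10-10:05, 14:20-16:40.
Imani ∩ Yosef ∩ Alice: 08:10-10:05, 14:20-16:40.
Imani ∩ Yosef ∩ Alice ∩ Ana: 08:10-10:05, 14:20-16:40.
Imani ∩ Yosef ∩ Alice ∩ Ana ∩ Yuki: 08:10-10:05, 14:20-16:40.
Imani ∩ Yosef ∩ Alice ∩ Ana ∩ Yuki ∩ Sam: 08:15-10:05, 14:50-16:40.
Summing the common windows: 110 + 110 = 220 minutes.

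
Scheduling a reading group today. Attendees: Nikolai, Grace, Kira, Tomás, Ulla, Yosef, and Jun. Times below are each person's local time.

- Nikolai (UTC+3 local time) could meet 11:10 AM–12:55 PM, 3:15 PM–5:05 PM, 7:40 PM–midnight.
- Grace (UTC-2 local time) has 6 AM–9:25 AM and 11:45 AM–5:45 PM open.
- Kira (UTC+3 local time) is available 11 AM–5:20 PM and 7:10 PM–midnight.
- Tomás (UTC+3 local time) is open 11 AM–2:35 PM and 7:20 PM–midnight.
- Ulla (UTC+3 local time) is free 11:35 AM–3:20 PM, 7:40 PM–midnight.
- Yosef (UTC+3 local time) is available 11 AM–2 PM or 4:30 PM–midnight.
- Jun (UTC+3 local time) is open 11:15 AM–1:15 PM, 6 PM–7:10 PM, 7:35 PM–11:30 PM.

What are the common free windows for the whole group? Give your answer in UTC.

08:35-09:55, 16:40-19:45

Nikolai in UTC: 08:10-09:55, 12:15-14:05, 16:40-21:00 (subtract 3h to convert from UTC+3).
Grace in UTC: 08:00-11:25, 13:45-19:45 (add 2h to convert from UTC-2).
Kira in UTC: 08:00-14:20, 16:10-21:00 (subtract 3h to convert from UTC+3).
Tomás in UTC: 08:00-11:35, 16:20-21:00 (subtract 3h to convert from UTC+3).
Ulla in UTC: 08:35-12:20, 16:40-21:00 (subtract 3h to convert from UTC+3).
Yosef in UTC: 08:00-11:00, 13:30-21:00 (subtract 3h to convert from UTC+3).
Jun in UTC: 08:15-10:15, 15:00-16:10, 16:35-20:30 (subtract 3h to convert from UTC+3).
Nikolai ∩ Grace: 08:10-09:55, 13:45-14:05, 16:40-19:45.
Nikolai ∩ Grace ∩ Kira: 08:10-09:55, 13:45-14:05, 16:40-19:45.
Nikolai ∩ Grace ∩ Kira ∩ Tomás: 08:10-09:55, 16:40-19:45.
Nikolai ∩ Grace ∩ Kira ∩ Tomás ∩ Ulla: 08:35-09:55, 16:40-19:45.
Nikolai ∩ Grace ∩ Kira ∩ Tomás ∩ Ulla ∩ Yosef: 08:35-09:55, 16:40-19:45.
Nikolai ∩ Grace ∩ Kira ∩ Tomás ∩ Ulla ∩ Yosef ∩ Jun: 08:35-09:55, 16:40-19:45.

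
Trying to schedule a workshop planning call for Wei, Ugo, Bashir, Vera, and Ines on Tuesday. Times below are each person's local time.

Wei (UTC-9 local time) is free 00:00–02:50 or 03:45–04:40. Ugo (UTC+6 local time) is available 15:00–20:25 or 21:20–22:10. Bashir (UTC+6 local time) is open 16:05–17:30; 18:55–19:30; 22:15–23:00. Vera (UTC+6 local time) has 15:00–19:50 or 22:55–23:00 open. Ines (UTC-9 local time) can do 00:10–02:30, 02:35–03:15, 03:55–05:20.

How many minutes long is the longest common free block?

Wei in UTC: 09:00-11:50, 12:45-13:40 (add 9h to convert from UTC-9).
Ugo in UTC: 09:00-14:25, 15:20-16:10 (subtract 6h to convert from UTC+6).
Bashir in UTC: 10:05-11:30, 12:55-13:30, 16:15-17:00 (subtract 6h to convert from UTC+6).
Vera in UTC: 09:00-13:50, 16:55-17:00 (subtract 6h to convert from UTC+6).
Ines in UTC: 09:10-11:30, 11:35-12:15, 12:55-14:20 (add 9h to convert from UTC-9).
Wei ∩ Ugo: 09:00-11:50, 12:45-13:40.
Wei ∩ Ugo ∩ Bashir: 10:05-11:30, 12:55-13:30.
Wei ∩ Ugo ∩ Bashir ∩ Vera: 10:05-11:30, 12:55-13:30.
Wei ∩ Ugo ∩ Bashir ∩ Vera ∩ Ines: 10:05-11:30, 12:55-13:30.
The longest is 10:05-11:30 at 85 minutes.

85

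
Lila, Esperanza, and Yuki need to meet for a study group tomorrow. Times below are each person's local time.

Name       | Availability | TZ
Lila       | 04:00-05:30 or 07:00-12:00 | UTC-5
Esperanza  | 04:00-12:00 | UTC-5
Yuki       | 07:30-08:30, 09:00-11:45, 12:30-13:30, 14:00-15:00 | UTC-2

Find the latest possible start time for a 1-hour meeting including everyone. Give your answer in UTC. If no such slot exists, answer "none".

16:00

Lila in UTC: 09:00-10:30, 12:00-17:00 (add 5h to convert from UTC-5).
Esperanza in UTC: 09:00-17:00 (add 5h to convert from UTC-5).
Yuki in UTC: 09:30-10:30, 11:00-13:45, 14:30-15:30, 16:00-17:00 (add 2h to convert from UTC-2).
Lila ∩ Esperanza: 09:00-10:30, 12:00-17:00.
Lila ∩ Esperanza ∩ Yuki: 09:30-10:30, 12:00-13:45, 14:30-15:30, 16:00-17:00.
The last common window of at least 60 minutes is 16:00-17:00; a 60-minute meeting can start as late as 16:00 and still end by 17:00.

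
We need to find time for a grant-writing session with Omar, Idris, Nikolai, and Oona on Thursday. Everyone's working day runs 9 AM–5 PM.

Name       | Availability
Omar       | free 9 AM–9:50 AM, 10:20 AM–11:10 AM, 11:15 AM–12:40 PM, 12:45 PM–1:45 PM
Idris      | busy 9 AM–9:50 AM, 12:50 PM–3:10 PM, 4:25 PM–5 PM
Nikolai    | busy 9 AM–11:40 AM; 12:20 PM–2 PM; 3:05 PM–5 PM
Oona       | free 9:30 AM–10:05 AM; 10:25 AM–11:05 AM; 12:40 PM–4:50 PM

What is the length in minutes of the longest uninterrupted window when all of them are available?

Omar free: 09:00-09:50, 10:20-11:10, 11:15-12:40, 12:45-13:45.
Idris free: 09:50-12:50, 15:10-16:25 (invert busy blocks within the working day).
Nikolai free: 11:40-12:20, 14:00-15:05 (invert busy blocks within the working day).
Oona free: 09:30-10:05, 10:25-11:05, 12:40-16:50.
Omar ∩ Idris: 10:20-11:10, 11:15-12:40, 12:45-12:50.
Omar ∩ Idris ∩ Nikolai: 11:40-12:20.
Omar ∩ Idris ∩ Nikolai ∩ Oona: ∅.
There is no time when everyone is free.
No common window exists, so the longest block is 0 minutes.

0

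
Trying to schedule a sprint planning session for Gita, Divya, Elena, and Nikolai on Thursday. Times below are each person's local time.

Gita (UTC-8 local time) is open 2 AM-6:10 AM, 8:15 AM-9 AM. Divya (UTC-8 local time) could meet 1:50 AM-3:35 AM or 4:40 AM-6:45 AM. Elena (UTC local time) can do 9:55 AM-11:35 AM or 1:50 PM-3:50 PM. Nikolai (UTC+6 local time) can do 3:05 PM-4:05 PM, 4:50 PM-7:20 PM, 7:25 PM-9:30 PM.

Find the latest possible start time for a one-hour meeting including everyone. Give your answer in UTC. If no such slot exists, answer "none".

none

Gita in UTC: 10:00-14:10, 16:15-17:00 (add 8h to convert from UTC-8).
Divya in UTC: 09:50-11:35, 12:40-14:45 (add 8h to convert from UTC-8).
Elena in UTC: 09:55-11:35, 13:50-15:50.
Nikolai in UTC: 09:05-10:05, 10:50-13:20, 13:25-15:30 (subtract 6h to convert from UTC+6).
Gita ∩ Divya: 10:00-11:35, 12:40-14:10.
Gita ∩ Divya ∩ Elena: 10:00-11:35, 13:50-14:10.
Gita ∩ Divya ∩ Elena ∩ Nikolai: 10:00-10:05, 10:50-11:35, 13:50-14:10.
No common window is at least 60 minutes long.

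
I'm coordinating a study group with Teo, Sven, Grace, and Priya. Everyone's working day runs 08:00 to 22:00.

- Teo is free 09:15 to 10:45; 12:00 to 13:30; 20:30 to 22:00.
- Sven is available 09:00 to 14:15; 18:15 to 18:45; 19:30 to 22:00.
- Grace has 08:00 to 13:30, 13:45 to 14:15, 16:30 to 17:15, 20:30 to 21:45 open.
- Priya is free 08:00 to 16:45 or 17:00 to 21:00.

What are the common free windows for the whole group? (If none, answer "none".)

09:15-10:45, 12:00-13:30, 20:30-21:00

Teo ∩ Sven: 09:15-10:45, 12:00-13:30, 20:30-22:00.
Teo ∩ Sven ∩ Grace: 09:15-10:45, 12:00-13:30, 20:30-21:45.
Teo ∩ Sven ∩ Grace ∩ Priya: 09:15-10:45, 12:00-13:30, 20:30-21:00.
So the common availability across everyone is 09:15-10:45, 12:00-13:30, 20:30-21:00.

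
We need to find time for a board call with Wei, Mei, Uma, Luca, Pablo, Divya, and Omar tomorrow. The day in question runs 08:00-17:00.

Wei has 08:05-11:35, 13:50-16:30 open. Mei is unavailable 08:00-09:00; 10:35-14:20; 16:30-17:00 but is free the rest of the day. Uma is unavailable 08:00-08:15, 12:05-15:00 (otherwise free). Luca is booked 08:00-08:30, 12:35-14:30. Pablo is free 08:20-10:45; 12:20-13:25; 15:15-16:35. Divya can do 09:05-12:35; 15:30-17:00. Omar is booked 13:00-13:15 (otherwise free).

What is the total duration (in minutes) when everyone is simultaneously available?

Wei free: 08:05-11:35, 13:50-16:30.
Mei free: 09:00-10:35, 14:20-16:30 (invert busy blocks within the working day).
Uma free: 08:15-12:05, 15:00-17:00 (invert busy blocks within the working day).
Luca free: 08:30-12:35, 14:30-17:00 (invert busy blocks within the working day).
Pablo free: 08:20-10:45, 12:20-13:25, 15:15-16:35.
Divya free: 09:05-12:35, 15:30-17:00.
Omar free: 08:00-13:00, 13:15-17:00 (invert busy blocks within the working day).
Wei ∩ Mei: 09:00-10:35, 14:20-16:30.
Wei ∩ Mei ∩ Uma: 09:00-10:35, 15:00-16:30.
Wei ∩ Mei ∩ Uma ∩ Luca: 09:00-10:35, 15:00-16:30.
Wei ∩ Mei ∩ Uma ∩ Luca ∩ Pablo: 09:00-10:35, 15:15-16:30.
Wei ∩ Mei ∩ Uma ∩ Luca ∩ Pablo ∩ Divya: 09:05-10:35, 15:30-16:30.
Wei ∩ Mei ∩ Uma ∩ Luca ∩ Pablo ∩ Divya ∩ Omar: 09:05-10:35, 15:30-16:30.
Summing the common windows: 90 + 60 = 150 minutes.

150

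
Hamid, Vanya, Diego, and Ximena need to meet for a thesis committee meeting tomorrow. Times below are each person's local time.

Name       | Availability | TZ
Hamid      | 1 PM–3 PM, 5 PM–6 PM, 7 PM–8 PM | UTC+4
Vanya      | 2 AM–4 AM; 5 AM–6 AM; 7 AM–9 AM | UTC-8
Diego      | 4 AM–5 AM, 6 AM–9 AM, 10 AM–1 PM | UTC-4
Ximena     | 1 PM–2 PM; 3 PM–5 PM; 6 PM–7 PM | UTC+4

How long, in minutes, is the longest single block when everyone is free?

0

Hamid in UTC: 09:00-11:00, 13:00-14:00, 15:00-16:00 (subtract 4h to convert from UTC+4).
Vanya in UTC: 10:00-12:00, 13:00-14:00, 15:00-17:00 (add 8h to convert from UTC-8).
Diego in UTC: 08:00-09:00, 10:00-13:00, 14:00-17:00 (add 4h to convert from UTC-4).
Ximena in UTC: 09:00-10:00, 11:00-13:00, 14:00-15:00 (subtract 4h to convert from UTC+4).
Hamid ∩ Vanya: 10:00-11:00, 13:00-14:00, 15:00-16:00.
Hamid ∩ Vanya ∩ Diego: 10:00-11:00, 15:00-16:00.
Hamid ∩ Vanya ∩ Diego ∩ Ximena: ∅.
There is no time when everyone is free.
No common window exists, so the longest block is 0 minutes.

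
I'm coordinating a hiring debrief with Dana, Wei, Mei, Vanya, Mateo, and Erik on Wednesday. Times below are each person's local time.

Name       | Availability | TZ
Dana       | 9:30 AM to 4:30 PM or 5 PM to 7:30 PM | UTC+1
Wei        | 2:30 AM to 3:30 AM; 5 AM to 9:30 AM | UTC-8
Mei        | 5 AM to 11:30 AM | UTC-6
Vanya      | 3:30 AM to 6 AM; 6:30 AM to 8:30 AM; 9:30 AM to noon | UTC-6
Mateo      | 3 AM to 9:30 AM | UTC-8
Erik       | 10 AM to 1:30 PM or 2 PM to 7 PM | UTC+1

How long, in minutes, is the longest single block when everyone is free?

90

Dana in UTC: 08:30-15:30, 16:00-18:30 (subtract 1h to convert from UTC+1).
Wei in UTC: 10:30-11:30, 13:00-17:30 (add 8h to convert from UTC-8).
Mei in UTC: 11:00-17:30 (add 6h to convert from UTC-6).
Vanya in UTC: 09:30-12:00, 12:30-14:30, 15:30-18:00 (add 6h to convert from UTC-6).
Mateo in UTC: 11:00-17:30 (add 8h to convert from UTC-8).
Erik in UTC: 09:00-12:30, 13:00-18:00 (subtract 1h to convert from UTC+1).
Dana ∩ Wei: 10:30-11:30, 13:00-15:30, 16:00-17:30.
Dana ∩ Wei ∩ Mei: 11:00-11:30, 13:00-15:30, 16:00-17:30.
Dana ∩ Wei ∩ Mei ∩ Vanya: 11:00-11:30, 13:00-14:30, 16:00-17:30.
Dana ∩ Wei ∩ Mei ∩ Vanya ∩ Mateo: 11:00-11:30, 13:00-14:30, 16:00-17:30.
Dana ∩ Wei ∩ Mei ∩ Vanya ∩ Mateo ∩ Erik: 11:00-11:30, 13:00-14:30, 16:00-17:30.
So the common availability across everyone is 11:00-11:30, 13:00-14:30, 16:00-17:30.
The longest is 13:00-14:30 at 90 minutes.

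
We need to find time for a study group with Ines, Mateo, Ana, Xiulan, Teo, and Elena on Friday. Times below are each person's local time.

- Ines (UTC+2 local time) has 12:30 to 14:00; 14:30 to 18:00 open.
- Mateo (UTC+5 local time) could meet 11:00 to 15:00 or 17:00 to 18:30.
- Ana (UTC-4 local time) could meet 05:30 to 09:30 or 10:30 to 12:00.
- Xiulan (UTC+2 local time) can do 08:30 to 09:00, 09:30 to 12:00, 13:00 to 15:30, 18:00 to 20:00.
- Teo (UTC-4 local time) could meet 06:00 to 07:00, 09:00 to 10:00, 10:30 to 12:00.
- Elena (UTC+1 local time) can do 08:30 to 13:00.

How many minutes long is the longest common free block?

0

Ines in UTC: 10:30-12:00, 12:30-16:00 (subtract 2h to convert from UTC+2).
Mateo in UTC: 06:00-10:00, 12:00-13:30 (subtract 5h to convert from UTC+5).
Ana in UTC: 09:30-13:30, 14:30-16:00 (add 4h to convert from UTC-4).
Xiulan in UTC: 06:30-07:00, 07:30-10:00, 11:00-13:30, 16:00-18:00 (subtract 2h to convert from UTC+2).
Teo in UTC: 10:00-11:00, 13:00-14:00, 14:30-16:00 (add 4h to convert from UTC-4).
Elena in UTC: 07:30-12:00 (subtract 1h to convert from UTC+1).
Ines ∩ Mateo: 12:30-13:30.
Ines ∩ Mateo ∩ Ana: 12:30-13:30.
Ines ∩ Mateo ∩ Ana ∩ Xiulan: 12:30-13:30.
Ines ∩ Mateo ∩ Ana ∩ Xiulan ∩ Teo: 13:00-13:30.
Ines ∩ Mateo ∩ Ana ∩ Xiulan ∩ Teo ∩ Elena: ∅.
There is no time when everyone is free.
No common window exists, so the longest block is 0 minutes.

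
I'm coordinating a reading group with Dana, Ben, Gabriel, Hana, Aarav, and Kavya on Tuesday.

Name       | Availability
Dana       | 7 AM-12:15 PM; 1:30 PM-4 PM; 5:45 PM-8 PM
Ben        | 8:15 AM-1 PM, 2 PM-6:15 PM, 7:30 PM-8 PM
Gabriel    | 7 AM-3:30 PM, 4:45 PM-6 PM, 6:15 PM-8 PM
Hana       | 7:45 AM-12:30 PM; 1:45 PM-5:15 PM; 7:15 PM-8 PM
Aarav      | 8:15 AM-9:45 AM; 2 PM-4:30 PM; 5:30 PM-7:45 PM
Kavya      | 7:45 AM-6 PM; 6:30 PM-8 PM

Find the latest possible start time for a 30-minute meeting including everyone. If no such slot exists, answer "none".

15:00

Dana ∩ Ben: 08:15-12:15, 14:00-16:00, 17:45-18:15, 19:30-20:00.
Dana ∩ Ben ∩ Gabriel: 08:15-12:15, 14:00-15:30, 17:45-18:00, 19:30-20:00.
Dana ∩ Ben ∩ Gabriel ∩ Hana: 08:15-12:15, 14:00-15:30, 19:30-20:00.
Dana ∩ Ben ∩ Gabriel ∩ Hana ∩ Aarav: 08:15-09:45, 14:00-15:30, 19:30-19:45.
Dana ∩ Ben ∩ Gabriel ∩ Hana ∩ Aarav ∩ Kavya: 08:15-09:45, 14:00-15:30, 19:30-19:45.
Those are the intersection windows.
The last common window of at least 30 minutes is 14:00-15:30; a 30-minute meeting can start as late as 15:00 and still end by 15:30.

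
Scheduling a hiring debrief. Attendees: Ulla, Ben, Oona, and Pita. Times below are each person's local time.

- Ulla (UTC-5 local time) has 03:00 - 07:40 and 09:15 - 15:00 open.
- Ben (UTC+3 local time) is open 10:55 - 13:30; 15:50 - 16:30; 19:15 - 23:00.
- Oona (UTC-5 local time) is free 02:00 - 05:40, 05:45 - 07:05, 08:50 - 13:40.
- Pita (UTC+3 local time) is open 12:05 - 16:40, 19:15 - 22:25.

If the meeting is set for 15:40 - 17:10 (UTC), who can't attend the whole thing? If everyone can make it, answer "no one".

Ben, Pita

Ulla in UTC: 08:00-12:40, 14:15-20:00 (add 5h to convert from UTC-5).
Ben in UTC: 07:55-10:30, 12:50-13:30, 16:15-20:00 (subtract 3h to convert from UTC+3).
Oona in UTC: 07:00-10:40, 10:45-12:05, 13:50-18:40 (add 5h to convert from UTC-5).
Pita in UTC: 09:05-13:40, 16:15-19:25 (subtract 3h to convert from UTC+3).
Ulla: free for 15:40-17:10. Ben: not fully free for 15:40-17:10. Oona: free for 15:40-17:10. Pita: not fully free for 15:40-17:10.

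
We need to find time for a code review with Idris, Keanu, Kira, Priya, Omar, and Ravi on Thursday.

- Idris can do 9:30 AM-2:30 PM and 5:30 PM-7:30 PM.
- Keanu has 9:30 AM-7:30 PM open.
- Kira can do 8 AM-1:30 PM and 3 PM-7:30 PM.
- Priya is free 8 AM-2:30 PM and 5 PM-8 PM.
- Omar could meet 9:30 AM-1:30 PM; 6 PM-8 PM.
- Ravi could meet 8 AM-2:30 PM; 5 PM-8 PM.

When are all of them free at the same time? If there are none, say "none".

Idris ∩ Keanu: 09:30-14:30, 17:30-19:30.
Idris ∩ Keanu ∩ Kira: 09:30-13:30, 17:30-19:30.
Idris ∩ Keanu ∩ Kira ∩ Priya: 09:30-13:30, 17:30-19:30.
Idris ∩ Keanu ∩ Kira ∩ Priya ∩ Omar: 09:30-13:30, 18:00-19:30.
Idris ∩ Keanu ∩ Kira ∩ Priya ∩ Omar ∩ Ravi: 09:30-13:30, 18:00-19:30.

09:30-13:30, 18:00-19:30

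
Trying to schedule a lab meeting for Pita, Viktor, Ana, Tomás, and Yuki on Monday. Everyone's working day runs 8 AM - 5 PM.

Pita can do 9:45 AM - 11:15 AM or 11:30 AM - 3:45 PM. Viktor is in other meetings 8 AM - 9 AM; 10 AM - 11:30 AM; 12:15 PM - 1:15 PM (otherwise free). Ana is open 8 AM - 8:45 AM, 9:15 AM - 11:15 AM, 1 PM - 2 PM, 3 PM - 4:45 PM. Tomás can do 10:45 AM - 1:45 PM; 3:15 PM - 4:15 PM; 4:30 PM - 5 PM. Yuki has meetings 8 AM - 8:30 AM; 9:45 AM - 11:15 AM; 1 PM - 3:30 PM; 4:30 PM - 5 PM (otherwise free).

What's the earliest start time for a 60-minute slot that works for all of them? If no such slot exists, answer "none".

none

Pita free: 09:45-11:15, 11:30-15:45.
Viktor free: 09:00-10:00, 11:30-12:15, 13:15-17:00 (invert busy blocks within the working day).
Ana free: 08:00-08:45, 09:15-11:15, 13:00-14:00, 15:00-16:45.
Tomás free: 10:45-13:45, 15:15-16:15, 16:30-17:00.
Yuki free: 08:30-09:45, 11:15-13:00, 15:30-16:30 (invert busy blocks within the working day).
Pita ∩ Viktor: 09:45-10:00, 11:30-12:15, 13:15-15:45.
Pita ∩ Viktor ∩ Ana: 09:45-10:00, 13:15-14:00, 15:00-15:45.
Pita ∩ Viktor ∩ Ana ∩ Tomás: 13:15-13:45, 15:15-15:45.
Pita ∩ Viktor ∩ Ana ∩ Tomás ∩ Yuki: 15:30-15:45.
Those are the intersection windows.
No common window is at least 60 minutes long.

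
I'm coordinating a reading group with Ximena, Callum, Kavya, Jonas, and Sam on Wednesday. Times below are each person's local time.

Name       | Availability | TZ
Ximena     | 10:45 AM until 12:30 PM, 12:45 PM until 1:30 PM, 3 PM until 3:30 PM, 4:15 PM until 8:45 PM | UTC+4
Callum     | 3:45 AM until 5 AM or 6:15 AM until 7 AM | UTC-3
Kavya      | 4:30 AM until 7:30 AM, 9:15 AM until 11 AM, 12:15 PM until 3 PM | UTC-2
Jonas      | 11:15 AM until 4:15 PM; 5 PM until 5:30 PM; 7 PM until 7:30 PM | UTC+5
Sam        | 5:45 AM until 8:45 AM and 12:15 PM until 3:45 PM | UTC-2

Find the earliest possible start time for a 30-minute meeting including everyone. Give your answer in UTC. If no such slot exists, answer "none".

Ximena in UTC: 06:45-08:30, 08:45-09:30, 11:00-11:30, 12:15-16:45 (subtract 4h to convert from UTC+4).
Callum in UTC: 06:45-08:00, 09:15-10:00 (add 3h to convert from UTC-3).
Kavya in UTC: 06:30-09:30, 11:15-13:00, 14:15-17:00 (add 2h to convert from UTC-2).
Jonas in UTC: 06:15-11:15, 12:00-12:30, 14:00-14:30 (subtract 5h to convert from UTC+5).
Sam in UTC: 07:45-10:45, 14:15-17:45 (add 2h to convert from UTC-2).
Ximena ∩ Callum: 06:45-08:00, 09:15-09:30.
Ximena ∩ Callum ∩ Kavya: 06:45-08:00, 09:15-09:30.
Ximena ∩ Callum ∩ Kavya ∩ Jonas: 06:45-08:00, 09:15-09:30.
Ximena ∩ Callum ∩ Kavya ∩ Jonas ∩ Sam: 07:45-08:00, 09:15-09:30.
No common window is at least 30 minutes long.

none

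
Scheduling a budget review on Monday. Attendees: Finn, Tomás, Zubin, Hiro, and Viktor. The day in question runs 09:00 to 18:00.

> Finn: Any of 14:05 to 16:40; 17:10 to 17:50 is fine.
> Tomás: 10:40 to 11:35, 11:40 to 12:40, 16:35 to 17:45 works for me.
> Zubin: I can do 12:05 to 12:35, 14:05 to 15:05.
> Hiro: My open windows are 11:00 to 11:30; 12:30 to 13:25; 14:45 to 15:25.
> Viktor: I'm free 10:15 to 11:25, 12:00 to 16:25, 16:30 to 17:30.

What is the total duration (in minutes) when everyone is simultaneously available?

0

Finn ∩ Tomás: 16:35-16:40, 17:10-17:45.
Finn ∩ Tomás ∩ Zubin: ∅.
Finn ∩ Tomás ∩ Zubin ∩ Hiro: ∅.
Finn ∩ Tomás ∩ Zubin ∩ Hiro ∩ Viktor: ∅.
There is no time when everyone is free.
There is no common window, so the total is 0 minutes.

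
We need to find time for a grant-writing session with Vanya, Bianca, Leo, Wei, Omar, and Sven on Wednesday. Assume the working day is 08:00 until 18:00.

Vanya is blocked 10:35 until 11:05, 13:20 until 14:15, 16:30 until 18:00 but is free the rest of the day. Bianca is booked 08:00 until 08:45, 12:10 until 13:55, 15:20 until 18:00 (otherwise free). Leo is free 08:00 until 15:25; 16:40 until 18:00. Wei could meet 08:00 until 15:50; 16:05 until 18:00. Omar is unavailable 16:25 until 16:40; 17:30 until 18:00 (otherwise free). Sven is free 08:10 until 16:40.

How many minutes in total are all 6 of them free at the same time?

Vanya free: 08:00-10:35, 11:05-13:20, 14:15-16:30 (invert busy blocks within the working day).
Bianca free: 08:45-12:10, 13:55-15:20 (invert busy blocks within the working day).
Leo free: 08:00-15:25, 16:40-18:00.
Wei free: 08:00-15:50, 16:05-18:00.
Omar free: 08:00-16:25, 16:40-17:30 (invert busy blocks within the working day).
Sven free: 08:10-16:40.
Vanya ∩ Bianca: 08:45-10:35, 11:05-12:10, 14:15-15:20.
Vanya ∩ Bianca ∩ Leo: 08:45-10:35, 11:05-12:10, 14:15-15:20.
Vanya ∩ Bianca ∩ Leo ∩ Wei: 08:45-10:35, 11:05-12:10, 14:15-15:20.
Vanya ∩ Bianca ∩ Leo ∩ Wei ∩ Omar: 08:45-10:35, 11:05-12:10, 14:15-15:20.
Vanya ∩ Bianca ∩ Leo ∩ Wei ∩ Omar ∩ Sven: 08:45-10:35, 11:05-12:10, 14:15-15:20.
So the common availability across everyone is 08:45-10:35, 11:05-12:10, 14:15-15:20.
Summing the common windows: 110 + 65 + 65 = 240 minutes.

240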